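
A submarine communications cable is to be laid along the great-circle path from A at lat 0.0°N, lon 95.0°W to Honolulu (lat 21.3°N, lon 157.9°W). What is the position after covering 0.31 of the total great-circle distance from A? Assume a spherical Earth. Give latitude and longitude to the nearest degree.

Convert each endpoint to a unit vector on the sphere (x = cos φ cos λ, y = cos φ sin λ, z = sin φ).
The central angle between the endpoints is δ = arccos(p₁·p₂) ≈ 1.132 rad (64.9°).
Interpolate at f = 0.31 with slerp weights a = sin((1−f)δ)/sin δ ≈ 0.778, b = sin(fδ)/sin δ ≈ 0.380.
p = a·p₁ + b·p₂ ≈ (-0.396, -0.908, 0.138); φ = arcsin(p_z) ≈ 7.93°, λ = atan2(p_y, p_x) ≈ -113.55°.

≈ lat 8°N, lon 114°W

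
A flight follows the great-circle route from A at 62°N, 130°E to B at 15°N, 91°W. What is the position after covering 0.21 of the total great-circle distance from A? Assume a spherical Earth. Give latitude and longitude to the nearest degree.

≈ 72°N, 177°E

From cos δ = sin φ₁ sin φ₂ + cos φ₁ cos φ₂ cos Δλ, the central angle is δ ≈ 1.685 rad (96.5°).
Interpolate at f = 0.21 with slerp weights a = sin((1−f)δ)/sin δ ≈ 0.978, b = sin(fδ)/sin δ ≈ 0.349.
p = a·p₁ + b·p₂ ≈ (-0.301, 0.015, 0.954); φ = arcsin(p_z) ≈ 72.46°, λ = atan2(p_y, p_x) ≈ 177.18°.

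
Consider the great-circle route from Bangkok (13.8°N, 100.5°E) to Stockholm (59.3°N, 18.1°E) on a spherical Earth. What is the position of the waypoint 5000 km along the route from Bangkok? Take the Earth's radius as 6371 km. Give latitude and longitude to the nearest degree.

From cos δ = sin φ₁ sin φ₂ + cos φ₁ cos φ₂ cos Δλ, the central angle is δ ≈ 1.297 rad (74.3°). The total great-circle distance is δ·R ≈ 1.297 × 6371 ≈ 8261 km, so the target fraction is f = 5000/8261 ≈ 0.605.
Interpolate at f ≈ 0.605 with slerp weights a = sin((1−f)δ)/sin δ ≈ 0.509, b = sin(fδ)/sin δ ≈ 0.734.
p = a·p₁ + b·p₂ ≈ (0.266, 0.602, 0.753); φ = arcsin(p_z) ≈ 48.81°, λ = atan2(p_y, p_x) ≈ 66.16°.

≈ 49°N, 66°E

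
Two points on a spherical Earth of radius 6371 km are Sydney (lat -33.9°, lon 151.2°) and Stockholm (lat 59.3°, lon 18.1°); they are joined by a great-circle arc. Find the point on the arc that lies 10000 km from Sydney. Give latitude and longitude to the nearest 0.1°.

≈ lat 42.3°, lon 99.1°

The haversine formula gives a central angle δ ≈ 2.448 rad (140.3°) between the endpoints. The total great-circle distance is δ·R ≈ 2.448 × 6371 ≈ 15598 km, so the target fraction is f = 10000/15598 ≈ 0.641.
Interpolate at f ≈ 0.641 with slerp weights a = sin((1−f)δ)/sin δ ≈ 1.205, b = sin(fδ)/sin δ ≈ 1.565.
p = a·p₁ + b·p₂ ≈ (-0.117, 0.730, 0.674); φ = arcsin(p_z) ≈ 42.34°, λ = atan2(p_y, p_x) ≈ 99.10°.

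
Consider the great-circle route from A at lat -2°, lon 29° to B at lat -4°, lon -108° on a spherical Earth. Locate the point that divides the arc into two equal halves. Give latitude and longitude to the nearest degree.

≈ lat -8°, lon -39°

Write both endpoints as unit vectors p₁, p₂ with components (cos φ cos λ, cos φ sin λ, sin φ).
The central angle between the endpoints is δ = arccos(p₁·p₂) ≈ 2.384 rad (136.6°).
Interpolate at f = 1/2 with slerp weights a = sin((1−f)δ)/sin δ ≈ 1.353, b = sin(fδ)/sin δ ≈ 1.353.
p = a·p₁ + b·p₂ ≈ (0.765, -0.628, -0.142); φ = arcsin(p_z) ≈ -8.14°, λ = atan2(p_y, p_x) ≈ -39.37°.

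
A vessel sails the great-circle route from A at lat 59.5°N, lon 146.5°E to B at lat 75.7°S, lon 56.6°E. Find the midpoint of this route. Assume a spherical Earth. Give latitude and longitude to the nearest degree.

The haversine formula gives a central angle δ ≈ 2.558 rad (146.6°) between the endpoints.
Interpolate at f = 1/2 with slerp weights a = sin((1−f)δ)/sin δ ≈ 1.739, b = sin(fδ)/sin δ ≈ 1.739.
p = a·p₁ + b·p₂ ≈ (-0.500, 0.846, -0.187); φ = arcsin(p_z) ≈ -10.76°, λ = atan2(p_y, p_x) ≈ 120.57°.

≈ lat 11°S, lon 121°E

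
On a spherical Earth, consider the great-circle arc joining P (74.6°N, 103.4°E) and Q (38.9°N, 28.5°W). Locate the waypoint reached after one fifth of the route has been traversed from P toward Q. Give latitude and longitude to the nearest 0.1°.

≈ (80.0°N, 49.4°E)

Write both endpoints as unit vectors p₁, p₂ with components (cos φ cos λ, cos φ sin λ, sin φ).
The central angle between the endpoints is δ = arccos(p₁·p₂) ≈ 1.084 rad (62.1°).
Interpolate at f = 1/5 with slerp weights a = sin((1−f)δ)/sin δ ≈ 0.863, b = sin(fδ)/sin δ ≈ 0.243.
p = a·p₁ + b·p₂ ≈ (0.113, 0.132, 0.985); φ = arcsin(p_z) ≈ 79.96°, λ = atan2(p_y, p_x) ≈ 49.44°.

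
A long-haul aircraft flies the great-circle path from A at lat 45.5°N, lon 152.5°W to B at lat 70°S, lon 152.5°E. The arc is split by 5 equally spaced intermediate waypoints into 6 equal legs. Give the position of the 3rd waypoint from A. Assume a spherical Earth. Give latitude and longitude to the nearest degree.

≈ lat 14°S, lon 170°W

The haversine formula gives a central angle δ ≈ 2.133 rad (122.2°) between the endpoints.
Interpolate at f = 3/6 with slerp weights a = sin((1−f)δ)/sin δ ≈ 1.034, b = sin(fδ)/sin δ ≈ 1.034.
p = a·p₁ + b·p₂ ≈ (-0.957, -0.171, -0.234); φ = arcsin(p_z) ≈ -13.55°, λ = atan2(p_y, p_x) ≈ -169.84°.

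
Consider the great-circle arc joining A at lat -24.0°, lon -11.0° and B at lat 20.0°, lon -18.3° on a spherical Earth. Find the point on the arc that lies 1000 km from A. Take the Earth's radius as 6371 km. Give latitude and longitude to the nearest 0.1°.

Convert each endpoint to a unit vector on the sphere (x = cos φ cos λ, y = cos φ sin λ, z = sin φ).
The central angle between the endpoints is δ = arccos(p₁·p₂) ≈ 0.778 rad (44.6°). The total great-circle distance is δ·R ≈ 0.778 × 6371 ≈ 4956 km, so the target fraction is f = 1000/4956 ≈ 0.202.
Interpolate at f ≈ 0.202 with slerp weights a = sin((1−f)δ)/sin δ ≈ 0.829, b = sin(fδ)/sin δ ≈ 0.223.
p = a·p₁ + b·p₂ ≈ (0.942, -0.210, -0.261); φ = arcsin(p_z) ≈ -15.13°, λ = atan2(p_y, p_x) ≈ -12.58°.

≈ lat -15.1°, lon -12.6°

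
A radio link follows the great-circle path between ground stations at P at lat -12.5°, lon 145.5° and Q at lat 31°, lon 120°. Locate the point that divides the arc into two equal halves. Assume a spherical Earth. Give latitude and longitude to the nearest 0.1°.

≈ lat 9.5°, lon 133.6°

Write both endpoints as unit vectors p₁, p₂ with components (cos φ cos λ, cos φ sin λ, sin φ).
The central angle between the endpoints is δ = arccos(p₁·p₂) ≈ 0.871 rad (49.9°).
Interpolate at f = 1/2 with slerp weights a = sin((1−f)δ)/sin δ ≈ 0.552, b = sin(fδ)/sin δ ≈ 0.552.
p = a·p₁ + b·p₂ ≈ (-0.680, 0.714, 0.165); φ = arcsin(p_z) ≈ 9.48°, λ = atan2(p_y, p_x) ≈ 133.59°.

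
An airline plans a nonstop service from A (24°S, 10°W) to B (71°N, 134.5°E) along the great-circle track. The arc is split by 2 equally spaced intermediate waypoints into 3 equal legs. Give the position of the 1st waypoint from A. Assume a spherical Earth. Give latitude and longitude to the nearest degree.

≈ (18°N, 0°E)

Write both endpoints as unit vectors p₁, p₂ with components (cos φ cos λ, cos φ sin λ, sin φ).
The central angle between the endpoints is δ = arccos(p₁·p₂) ≈ 2.248 rad (128.8°).
Interpolate at f = 1/3 with slerp weights a = sin((1−f)δ)/sin δ ≈ 1.280, b = sin(fδ)/sin δ ≈ 0.874.
p = a·p₁ + b·p₂ ≈ (0.952, -0.000, 0.306); φ = arcsin(p_z) ≈ 17.81°, λ = atan2(p_y, p_x) ≈ -0.00°.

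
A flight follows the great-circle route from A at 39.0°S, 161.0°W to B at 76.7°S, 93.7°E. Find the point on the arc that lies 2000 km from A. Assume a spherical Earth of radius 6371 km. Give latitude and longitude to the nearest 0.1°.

≈ 56.1°S, 169.6°W

The haversine formula gives a central angle δ ≈ 0.970 rad (55.6°) between the endpoints. The total great-circle distance is δ·R ≈ 0.970 × 6371 ≈ 6180 km, so the target fraction is f = 2000/6180 ≈ 0.324.
Interpolate at f ≈ 0.324 with slerp weights a = sin((1−f)δ)/sin δ ≈ 0.740, b = sin(fδ)/sin δ ≈ 0.374.
p = a·p₁ + b·p₂ ≈ (-0.549, -0.101, -0.830); φ = arcsin(p_z) ≈ -56.07°, λ = atan2(p_y, p_x) ≈ -169.56°.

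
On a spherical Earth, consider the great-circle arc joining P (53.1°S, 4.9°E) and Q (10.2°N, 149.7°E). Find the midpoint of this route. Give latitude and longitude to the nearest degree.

≈ (46°S, 115°E)

Convert each endpoint to a unit vector on the sphere (x = cos φ cos λ, y = cos φ sin λ, z = sin φ).
The central angle between the endpoints is δ = arccos(p₁·p₂) ≈ 2.245 rad (128.6°).
Interpolate at f = 1/2 with slerp weights a = sin((1−f)δ)/sin δ ≈ 1.154, b = sin(fδ)/sin δ ≈ 1.154.
p = a·p₁ + b·p₂ ≈ (-0.290, 0.632, -0.718); φ = arcsin(p_z) ≈ -45.92°, λ = atan2(p_y, p_x) ≈ 114.66°.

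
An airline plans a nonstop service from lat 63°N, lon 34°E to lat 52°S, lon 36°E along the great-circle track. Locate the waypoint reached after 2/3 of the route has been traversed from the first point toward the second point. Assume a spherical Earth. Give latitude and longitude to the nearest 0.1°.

≈ lat 13.7°S, lon 35.4°E

The haversine formula gives a central angle δ ≈ 2.007 rad (115.0°) between the endpoints.
Interpolate at f = 2/3 with slerp weights a = sin((1−f)δ)/sin δ ≈ 0.684, b = sin(fδ)/sin δ ≈ 1.074.
p = a·p₁ + b·p₂ ≈ (0.792, 0.562, -0.236); φ = arcsin(p_z) ≈ -13.67°, λ = atan2(p_y, p_x) ≈ 35.36°.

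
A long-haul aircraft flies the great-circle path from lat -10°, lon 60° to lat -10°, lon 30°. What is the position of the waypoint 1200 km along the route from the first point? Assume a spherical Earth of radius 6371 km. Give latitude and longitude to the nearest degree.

≈ lat -10°, lon 49°

Write both endpoints as unit vectors p₁, p₂ with components (cos φ cos λ, cos φ sin λ, sin φ).
The central angle between the endpoints is δ = arccos(p₁·p₂) ≈ 0.515 rad (29.5°). The total great-circle distance is δ·R ≈ 0.515 × 6371 ≈ 3284 km, so the target fraction is f = 1200/3284 ≈ 0.365.
Interpolate at f ≈ 0.365 with slerp weights a = sin((1−f)δ)/sin δ ≈ 0.652, b = sin(fδ)/sin δ ≈ 0.380.
p = a·p₁ + b·p₂ ≈ (0.645, 0.743, -0.179); φ = arcsin(p_z) ≈ -10.32°, λ = atan2(p_y, p_x) ≈ 49.04°.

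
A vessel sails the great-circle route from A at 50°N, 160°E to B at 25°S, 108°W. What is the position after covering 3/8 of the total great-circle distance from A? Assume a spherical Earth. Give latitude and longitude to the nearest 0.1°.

≈ 27.6°N, 154.1°W

Convert each endpoint to a unit vector on the sphere (x = cos φ cos λ, y = cos φ sin λ, z = sin φ).
The central angle between the endpoints is δ = arccos(p₁·p₂) ≈ 1.922 rad (110.1°).
Interpolate at f = 3/8 with slerp weights a = sin((1−f)δ)/sin δ ≈ 0.993, b = sin(fδ)/sin δ ≈ 0.703.
p = a·p₁ + b·p₂ ≈ (-0.797, -0.388, 0.464); φ = arcsin(p_z) ≈ 27.63°, λ = atan2(p_y, p_x) ≈ -154.06°.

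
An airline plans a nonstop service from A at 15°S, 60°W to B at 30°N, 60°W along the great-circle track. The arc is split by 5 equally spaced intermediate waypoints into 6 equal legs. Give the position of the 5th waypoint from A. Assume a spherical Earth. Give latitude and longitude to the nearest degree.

Write both endpoints as unit vectors p₁, p₂ with components (cos φ cos λ, cos φ sin λ, sin φ).
The central angle between the endpoints is δ = arccos(p₁·p₂) ≈ 0.785 rad (45.0°).
Interpolate at f = 5/6 with slerp weights a = sin((1−f)δ)/sin δ ≈ 0.185, b = sin(fδ)/sin δ ≈ 0.861.
p = a·p₁ + b·p₂ ≈ (0.462, -0.800, 0.383); φ = arcsin(p_z) ≈ 22.50°, λ = atan2(p_y, p_x) ≈ -60.00°.

≈ 22°N, 60°W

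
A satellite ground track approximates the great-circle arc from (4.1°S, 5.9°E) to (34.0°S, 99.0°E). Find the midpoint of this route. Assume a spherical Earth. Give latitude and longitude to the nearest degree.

≈ (27°S, 47°E)

From cos δ = sin φ₁ sin φ₂ + cos φ₁ cos φ₂ cos Δλ, the central angle is δ ≈ 1.576 rad (90.3°).
Interpolate at f = 1/2 with slerp weights a = sin((1−f)δ)/sin δ ≈ 0.709, b = sin(fδ)/sin δ ≈ 0.709.
p = a·p₁ + b·p₂ ≈ (0.611, 0.653, -0.447); φ = arcsin(p_z) ≈ -26.55°, λ = atan2(p_y, p_x) ≈ 46.89°.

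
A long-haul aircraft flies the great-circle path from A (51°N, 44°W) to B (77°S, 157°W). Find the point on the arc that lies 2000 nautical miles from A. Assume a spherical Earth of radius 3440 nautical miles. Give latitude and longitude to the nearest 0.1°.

≈ (19.0°N, 55.9°W)

From cos δ = sin φ₁ sin φ₂ + cos φ₁ cos φ₂ cos Δλ, the central angle is δ ≈ 2.519 rad (144.3°). The total great-circle distance is δ·R ≈ 2.519 × 3440 ≈ 8666 nmi, so the target fraction is f = 2000/8666 ≈ 0.231.
Interpolate at f ≈ 0.231 with slerp weights a = sin((1−f)δ)/sin δ ≈ 1.601, b = sin(fδ)/sin δ ≈ 0.942.
p = a·p₁ + b·p₂ ≈ (0.530, -0.783, 0.326); φ = arcsin(p_z) ≈ 19.05°, λ = atan2(p_y, p_x) ≈ -55.91°.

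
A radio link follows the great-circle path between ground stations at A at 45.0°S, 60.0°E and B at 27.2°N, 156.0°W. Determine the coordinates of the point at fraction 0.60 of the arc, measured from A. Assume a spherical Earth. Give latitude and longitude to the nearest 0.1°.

≈ 15.3°S, 162.5°E

Write both endpoints as unit vectors p₁, p₂ with components (cos φ cos λ, cos φ sin λ, sin φ).
The central angle between the endpoints is δ = arccos(p₁·p₂) ≈ 2.554 rad (146.3°).
Interpolate at f = 0.60 with slerp weights a = sin((1−f)δ)/sin δ ≈ 1.537, b = sin(fδ)/sin δ ≈ 1.801.
p = a·p₁ + b·p₂ ≈ (-0.920, 0.290, -0.264); φ = arcsin(p_z) ≈ -15.29°, λ = atan2(p_y, p_x) ≈ 162.52°.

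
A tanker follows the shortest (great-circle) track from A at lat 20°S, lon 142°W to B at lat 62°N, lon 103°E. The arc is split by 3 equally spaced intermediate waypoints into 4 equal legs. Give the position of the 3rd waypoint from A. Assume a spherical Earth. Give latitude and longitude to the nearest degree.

≈ lat 55°N, lon 160°E

Write both endpoints as unit vectors p₁, p₂ with components (cos φ cos λ, cos φ sin λ, sin φ).
The central angle between the endpoints is δ = arccos(p₁·p₂) ≈ 2.081 rad (119.2°).
Interpolate at f = 3/4 with slerp weights a = sin((1−f)δ)/sin δ ≈ 0.570, b = sin(fδ)/sin δ ≈ 1.146.
p = a·p₁ + b·p₂ ≈ (-0.543, 0.195, 0.817); φ = arcsin(p_z) ≈ 54.78°, λ = atan2(p_y, p_x) ≈ 160.28°.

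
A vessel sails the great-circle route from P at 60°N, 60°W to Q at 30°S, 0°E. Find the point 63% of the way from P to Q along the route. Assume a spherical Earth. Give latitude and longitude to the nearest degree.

From cos δ = sin φ₁ sin φ₂ + cos φ₁ cos φ₂ cos Δλ, the central angle is δ ≈ 1.789 rad (102.5°).
Interpolate at f = 0.63 with slerp weights a = sin((1−f)δ)/sin δ ≈ 0.630, b = sin(fδ)/sin δ ≈ 0.925.
p = a·p₁ + b·p₂ ≈ (0.959, -0.273, 0.083); φ = arcsin(p_z) ≈ 4.74°, λ = atan2(p_y, p_x) ≈ -15.88°.

≈ 5°N, 16°W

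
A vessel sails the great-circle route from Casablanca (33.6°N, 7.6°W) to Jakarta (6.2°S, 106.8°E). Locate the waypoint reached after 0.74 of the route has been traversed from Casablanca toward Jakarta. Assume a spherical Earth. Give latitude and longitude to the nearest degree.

≈ 10°N, 82°E

From cos δ = sin φ₁ sin φ₂ + cos φ₁ cos φ₂ cos Δλ, the central angle is δ ≈ 1.984 rad (113.7°).
Interpolate at f = 0.74 with slerp weights a = sin((1−f)δ)/sin δ ≈ 0.539, b = sin(fδ)/sin δ ≈ 1.086.
p = a·p₁ + b·p₂ ≈ (0.133, 0.975, 0.181); φ = arcsin(p_z) ≈ 10.42°, λ = atan2(p_y, p_x) ≈ 82.25°.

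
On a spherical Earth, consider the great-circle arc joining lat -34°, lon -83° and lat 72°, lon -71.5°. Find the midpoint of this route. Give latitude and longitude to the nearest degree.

Convert each endpoint to a unit vector on the sphere (x = cos φ cos λ, y = cos φ sin λ, z = sin φ).
The central angle between the endpoints is δ = arccos(p₁·p₂) ≈ 1.855 rad (106.3°).
Interpolate at f = 1/2 with slerp weights a = sin((1−f)δ)/sin δ ≈ 0.834, b = sin(fδ)/sin δ ≈ 0.834.
p = a·p₁ + b·p₂ ≈ (0.166, -0.930, 0.327); φ = arcsin(p_z) ≈ 19.07°, λ = atan2(p_y, p_x) ≈ -79.88°.

≈ lat 19°, lon -80°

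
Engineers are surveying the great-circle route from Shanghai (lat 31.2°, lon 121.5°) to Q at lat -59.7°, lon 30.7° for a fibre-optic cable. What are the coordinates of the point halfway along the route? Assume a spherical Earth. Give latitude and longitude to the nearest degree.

Convert each endpoint to a unit vector on the sphere (x = cos φ cos λ, y = cos φ sin λ, z = sin φ).
The central angle between the endpoints is δ = arccos(p₁·p₂) ≈ 2.041 rad (117.0°).
Interpolate at f = 1/2 with slerp weights a = sin((1−f)δ)/sin δ ≈ 0.956, b = sin(fδ)/sin δ ≈ 0.956.
p = a·p₁ + b·p₂ ≈ (-0.013, 0.944, -0.330); φ = arcsin(p_z) ≈ -19.29°, λ = atan2(p_y, p_x) ≈ 90.76°.

≈ lat -19°, lon 91°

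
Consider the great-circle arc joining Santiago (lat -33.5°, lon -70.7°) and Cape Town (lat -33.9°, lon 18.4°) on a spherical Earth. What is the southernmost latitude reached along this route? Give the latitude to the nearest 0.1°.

≈ -43.1°

The great circle lies in the plane with unit normal n̂ = (p₁ × p₂)/|p₁ × p₂|.
Here n̂_z ≈ +0.730; the vertex latitude is φ_max = arccos|n̂_z| ≈ 43.1°.
Check via Clairaut: cos φ_max = |cos φ₁| · sin C = cos(33.5°)·sin(118.9°) ≈ 0.730, again giving ≈ 43.1°.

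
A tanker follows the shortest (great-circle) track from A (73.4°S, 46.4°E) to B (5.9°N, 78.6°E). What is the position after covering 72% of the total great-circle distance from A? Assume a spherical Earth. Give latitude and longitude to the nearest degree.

Write both endpoints as unit vectors p₁, p₂ with components (cos φ cos λ, cos φ sin λ, sin φ).
The central angle between the endpoints is δ = arccos(p₁·p₂) ≈ 1.428 rad (81.8°).
Interpolate at f = 0.72 with slerp weights a = sin((1−f)δ)/sin δ ≈ 0.393, b = sin(fδ)/sin δ ≈ 0.865.
p = a·p₁ + b·p₂ ≈ (0.248, 0.925, -0.288); φ = arcsin(p_z) ≈ -16.74°, λ = atan2(p_y, p_x) ≈ 75.01°.

≈ (17°S, 75°E)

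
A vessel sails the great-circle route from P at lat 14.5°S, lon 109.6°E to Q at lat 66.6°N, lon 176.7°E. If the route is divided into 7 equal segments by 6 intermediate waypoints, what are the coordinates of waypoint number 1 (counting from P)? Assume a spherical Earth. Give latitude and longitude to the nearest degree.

Convert each endpoint to a unit vector on the sphere (x = cos φ cos λ, y = cos φ sin λ, z = sin φ).
The central angle between the endpoints is δ = arccos(p₁·p₂) ≈ 1.651 rad (94.6°).
Interpolate at f = 1/7 with slerp weights a = sin((1−f)δ)/sin δ ≈ 0.991, b = sin(fδ)/sin δ ≈ 0.234.
p = a·p₁ + b·p₂ ≈ (-0.415, 0.909, -0.033); φ = arcsin(p_z) ≈ -1.89°, λ = atan2(p_y, p_x) ≈ 114.52°.

≈ lat 2°S, lon 115°E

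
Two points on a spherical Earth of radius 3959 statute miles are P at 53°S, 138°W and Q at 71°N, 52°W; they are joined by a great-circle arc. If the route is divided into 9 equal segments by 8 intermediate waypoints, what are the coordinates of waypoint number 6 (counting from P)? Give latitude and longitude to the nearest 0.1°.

Write both endpoints as unit vectors p₁, p₂ with components (cos φ cos λ, cos φ sin λ, sin φ).
The central angle between the endpoints is δ = arccos(p₁·p₂) ≈ 2.406 rad (137.9°).
Interpolate at f = 6/9 with slerp weights a = sin((1−f)δ)/sin δ ≈ 1.071, b = sin(fδ)/sin δ ≈ 1.489.
p = a·p₁ + b·p₂ ≈ (-0.181, -0.813, 0.553); φ = arcsin(p_z) ≈ 33.56°, λ = atan2(p_y, p_x) ≈ -102.51°.

≈ 33.6°N, 102.5°W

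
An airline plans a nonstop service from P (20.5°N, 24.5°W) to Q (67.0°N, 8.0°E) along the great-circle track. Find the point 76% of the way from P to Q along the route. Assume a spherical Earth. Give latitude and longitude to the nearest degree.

≈ (57°N, 7°W)

Convert each endpoint to a unit vector on the sphere (x = cos φ cos λ, y = cos φ sin λ, z = sin φ).
The central angle between the endpoints is δ = arccos(p₁·p₂) ≈ 0.888 rad (50.9°).
Interpolate at f = 0.76 with slerp weights a = sin((1−f)δ)/sin δ ≈ 0.273, b = sin(fδ)/sin δ ≈ 0.805.
p = a·p₁ + b·p₂ ≈ (0.544, -0.062, 0.837); φ = arcsin(p_z) ≈ 56.80°, λ = atan2(p_y, p_x) ≈ -6.51°.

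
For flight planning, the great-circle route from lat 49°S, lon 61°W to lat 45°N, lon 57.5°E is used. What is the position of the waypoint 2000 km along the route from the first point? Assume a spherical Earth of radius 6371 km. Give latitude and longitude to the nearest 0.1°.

≈ lat 40.8°S, lon 38.3°W

Convert each endpoint to a unit vector on the sphere (x = cos φ cos λ, y = cos φ sin λ, z = sin φ).
The central angle between the endpoints is δ = arccos(p₁·p₂) ≈ 2.426 rad (139.0°). The total great-circle distance is δ·R ≈ 2.426 × 6371 ≈ 15459 km, so the target fraction is f = 2000/15459 ≈ 0.129.
Interpolate at f ≈ 0.129 with slerp weights a = sin((1−f)δ)/sin δ ≈ 1.307, b = sin(fδ)/sin δ ≈ 0.471.
p = a·p₁ + b·p₂ ≈ (0.595, -0.469, -0.653); φ = arcsin(p_z) ≈ -40.78°, λ = atan2(p_y, p_x) ≈ -38.26°.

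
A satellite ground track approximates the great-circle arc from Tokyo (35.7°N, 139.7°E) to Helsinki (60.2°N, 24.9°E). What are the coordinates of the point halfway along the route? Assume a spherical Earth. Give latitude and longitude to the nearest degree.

From cos δ = sin φ₁ sin φ₂ + cos φ₁ cos φ₂ cos Δλ, the central angle is δ ≈ 1.227 rad (70.3°).
Interpolate at f = 1/2 with slerp weights a = sin((1−f)δ)/sin δ ≈ 0.612, b = sin(fδ)/sin δ ≈ 0.612.
p = a·p₁ + b·p₂ ≈ (-0.103, 0.449, 0.887); φ = arcsin(p_z) ≈ 62.56°, λ = atan2(p_y, p_x) ≈ 102.93°.

≈ 63°N, 103°E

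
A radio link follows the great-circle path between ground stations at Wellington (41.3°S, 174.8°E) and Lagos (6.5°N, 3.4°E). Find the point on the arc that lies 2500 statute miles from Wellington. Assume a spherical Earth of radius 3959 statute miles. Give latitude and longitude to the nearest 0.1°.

≈ 74.1°S, 141.6°E

From cos δ = sin φ₁ sin φ₂ + cos φ₁ cos φ₂ cos Δλ, the central angle is δ ≈ 2.520 rad (144.4°). The total great-circle distance is δ·R ≈ 2.520 × 3959 ≈ 9975 mi, so the target fraction is f = 2500/9975 ≈ 0.251.
Interpolate at f ≈ 0.251 with slerp weights a = sin((1−f)δ)/sin δ ≈ 1.631, b = sin(fδ)/sin δ ≈ 1.013.
p = a·p₁ + b·p₂ ≈ (-0.215, 0.171, -0.962); φ = arcsin(p_z) ≈ -74.06°, λ = atan2(p_y, p_x) ≈ 141.55°.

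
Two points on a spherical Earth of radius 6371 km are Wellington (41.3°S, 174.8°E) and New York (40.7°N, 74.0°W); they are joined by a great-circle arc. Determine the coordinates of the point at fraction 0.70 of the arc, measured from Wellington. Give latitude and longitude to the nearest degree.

≈ 18°N, 111°W

Convert each endpoint to a unit vector on the sphere (x = cos φ cos λ, y = cos φ sin λ, z = sin φ).
The central angle between the endpoints is δ = arccos(p₁·p₂) ≈ 2.261 rad (129.5°).
Interpolate at f = 0.70 with slerp weights a = sin((1−f)δ)/sin δ ≈ 0.813, b = sin(fδ)/sin δ ≈ 1.296.
p = a·p₁ + b·p₂ ≈ (-0.338, -0.889, 0.309); φ = arcsin(p_z) ≈ 17.97°, λ = atan2(p_y, p_x) ≈ -110.79°.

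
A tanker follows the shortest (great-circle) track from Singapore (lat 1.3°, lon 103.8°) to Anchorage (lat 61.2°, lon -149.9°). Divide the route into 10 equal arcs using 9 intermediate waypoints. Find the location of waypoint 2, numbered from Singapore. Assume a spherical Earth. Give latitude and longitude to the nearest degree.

Convert each endpoint to a unit vector on the sphere (x = cos φ cos λ, y = cos φ sin λ, z = sin φ).
The central angle between the endpoints is δ = arccos(p₁·p₂) ≈ 1.686 rad (96.6°).
Interpolate at f = 2/10 with slerp weights a = sin((1−f)δ)/sin δ ≈ 0.982, b = sin(fδ)/sin δ ≈ 0.333.
p = a·p₁ + b·p₂ ≈ (-0.373, 0.873, 0.314); φ = arcsin(p_z) ≈ 18.31°, λ = atan2(p_y, p_x) ≈ 113.14°.

≈ lat 18°, lon 113°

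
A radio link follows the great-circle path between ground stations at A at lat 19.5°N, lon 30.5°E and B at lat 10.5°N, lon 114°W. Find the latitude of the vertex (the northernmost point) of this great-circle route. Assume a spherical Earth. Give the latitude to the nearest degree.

The great circle lies in the plane with unit normal n̂ = (p₁ × p₂)/|p₁ × p₂|.
Here n̂_z ≈ -0.747; the vertex latitude is φ_max = arccos|n̂_z| ≈ 41.6°.
Check via Clairaut: cos φ_max = |cos φ₁| · sin C = cos(19.5°)·sin(52.4°) ≈ 0.747, again giving ≈ 41.6°.

≈ 42°N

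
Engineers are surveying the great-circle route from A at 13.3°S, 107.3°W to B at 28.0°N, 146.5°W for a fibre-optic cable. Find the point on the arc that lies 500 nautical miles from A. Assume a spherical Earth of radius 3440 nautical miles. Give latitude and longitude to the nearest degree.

≈ 7°S, 113°W

The haversine formula gives a central angle δ ≈ 0.979 rad (56.1°) between the endpoints. The total great-circle distance is δ·R ≈ 0.979 × 3440 ≈ 3368 nmi, so the target fraction is f = 500/3368 ≈ 0.148.
Interpolate at f ≈ 0.148 with slerp weights a = sin((1−f)δ)/sin δ ≈ 0.892, b = sin(fδ)/sin δ ≈ 0.175.
p = a·p₁ + b·p₂ ≈ (-0.387, -0.914, -0.123); φ = arcsin(p_z) ≈ -7.08°, λ = atan2(p_y, p_x) ≈ -112.93°.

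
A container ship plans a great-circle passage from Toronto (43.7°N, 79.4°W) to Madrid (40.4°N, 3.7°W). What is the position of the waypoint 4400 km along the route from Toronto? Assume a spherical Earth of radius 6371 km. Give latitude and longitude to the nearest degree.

The haversine formula gives a central angle δ ≈ 0.947 rad (54.3°) between the endpoints. The total great-circle distance is δ·R ≈ 0.947 × 6371 ≈ 6036 km, so the target fraction is f = 4400/6036 ≈ 0.729.
Interpolate at f ≈ 0.729 with slerp weights a = sin((1−f)δ)/sin δ ≈ 0.313, b = sin(fδ)/sin δ ≈ 0.785.
p = a·p₁ + b·p₂ ≈ (0.638, -0.261, 0.725); φ = arcsin(p_z) ≈ 46.44°, λ = atan2(p_y, p_x) ≈ -22.24°.

≈ 46°N, 22°W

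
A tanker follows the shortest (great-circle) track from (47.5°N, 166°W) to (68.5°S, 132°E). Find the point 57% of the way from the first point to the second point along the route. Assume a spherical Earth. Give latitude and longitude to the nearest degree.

≈ (20°S, 171°E)

Convert each endpoint to a unit vector on the sphere (x = cos φ cos λ, y = cos φ sin λ, z = sin φ).
The central angle between the endpoints is δ = arccos(p₁·p₂) ≈ 2.177 rad (124.7°).
Interpolate at f = 0.57 with slerp weights a = sin((1−f)δ)/sin δ ≈ 0.980, b = sin(fδ)/sin δ ≈ 1.151.
p = a·p₁ + b·p₂ ≈ (-0.925, 0.153, -0.349); φ = arcsin(p_z) ≈ -20.41°, λ = atan2(p_y, p_x) ≈ 170.58°.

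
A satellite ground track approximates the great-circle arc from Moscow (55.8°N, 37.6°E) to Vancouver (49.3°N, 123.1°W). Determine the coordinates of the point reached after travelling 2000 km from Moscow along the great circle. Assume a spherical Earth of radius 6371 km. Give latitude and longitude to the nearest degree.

≈ 73°N, 24°E

Write both endpoints as unit vectors p₁, p₂ with components (cos φ cos λ, cos φ sin λ, sin φ).
The central angle between the endpoints is δ = arccos(p₁·p₂) ≈ 1.286 rad (73.7°). The total great-circle distance is δ·R ≈ 1.286 × 6371 ≈ 8192 km, so the target fraction is f = 2000/8192 ≈ 0.244.
Interpolate at f ≈ 0.244 with slerp weights a = sin((1−f)δ)/sin δ ≈ 0.861, b = sin(fδ)/sin δ ≈ 0.322.
p = a·p₁ + b·p₂ ≈ (0.269, 0.119, 0.956); φ = arcsin(p_z) ≈ 72.90°, λ = atan2(p_y, p_x) ≈ 23.96°.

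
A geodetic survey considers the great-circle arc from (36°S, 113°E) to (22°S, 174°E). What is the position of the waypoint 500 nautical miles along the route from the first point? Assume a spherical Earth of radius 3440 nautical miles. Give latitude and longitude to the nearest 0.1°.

≈ (36.0°S, 123.3°E)

From cos δ = sin φ₁ sin φ₂ + cos φ₁ cos φ₂ cos Δλ, the central angle is δ ≈ 0.947 rad (54.3°). The total great-circle distance is δ·R ≈ 0.947 × 3440 ≈ 3259 nmi, so the target fraction is f = 500/3259 ≈ 0.153.
Interpolate at f ≈ 0.153 with slerp weights a = sin((1−f)δ)/sin δ ≈ 0.885, b = sin(fδ)/sin δ ≈ 0.178.
p = a·p₁ + b·p₂ ≈ (-0.444, 0.677, -0.587); φ = arcsin(p_z) ≈ -35.96°, λ = atan2(p_y, p_x) ≈ 123.30°.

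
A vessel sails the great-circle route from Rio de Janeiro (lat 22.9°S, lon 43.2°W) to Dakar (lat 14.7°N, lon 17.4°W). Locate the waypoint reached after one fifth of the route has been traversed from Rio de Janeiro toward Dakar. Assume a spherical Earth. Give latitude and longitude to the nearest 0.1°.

Convert each endpoint to a unit vector on the sphere (x = cos φ cos λ, y = cos φ sin λ, z = sin φ).
The central angle between the endpoints is δ = arccos(p₁·p₂) ≈ 0.791 rad (45.3°).
Interpolate at f = 1/5 with slerp weights a = sin((1−f)δ)/sin δ ≈ 0.832, b = sin(fδ)/sin δ ≈ 0.222.
p = a·p₁ + b·p₂ ≈ (0.763, -0.589, -0.267); φ = arcsin(p_z) ≈ -15.51°, λ = atan2(p_y, p_x) ≈ -37.65°.

≈ lat 15.5°S, lon 37.6°W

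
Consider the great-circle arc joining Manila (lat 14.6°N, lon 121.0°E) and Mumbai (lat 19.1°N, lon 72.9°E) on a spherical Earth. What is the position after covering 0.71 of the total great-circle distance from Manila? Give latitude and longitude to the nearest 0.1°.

≈ lat 19.1°N, lon 87.1°E

Convert each endpoint to a unit vector on the sphere (x = cos φ cos λ, y = cos φ sin λ, z = sin φ).
The central angle between the endpoints is δ = arccos(p₁·p₂) ≈ 0.805 rad (46.1°).
Interpolate at f = 0.71 with slerp weights a = sin((1−f)δ)/sin δ ≈ 0.321, b = sin(fδ)/sin δ ≈ 0.750.
p = a·p₁ + b·p₂ ≈ (0.049, 0.944, 0.326); φ = arcsin(p_z) ≈ 19.05°, λ = atan2(p_y, p_x) ≈ 87.06°.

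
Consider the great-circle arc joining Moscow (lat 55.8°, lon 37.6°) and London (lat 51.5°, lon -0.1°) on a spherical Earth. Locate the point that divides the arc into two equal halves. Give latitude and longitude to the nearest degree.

Convert each endpoint to a unit vector on the sphere (x = cos φ cos λ, y = cos φ sin λ, z = sin φ).
The central angle between the endpoints is δ = arccos(p₁·p₂) ≈ 0.392 rad (22.5°).
Interpolate at f = 1/2 with slerp weights a = sin((1−f)δ)/sin δ ≈ 0.510, b = sin(fδ)/sin δ ≈ 0.510.
p = a·p₁ + b·p₂ ≈ (0.544, 0.174, 0.821); φ = arcsin(p_z) ≈ 55.14°, λ = atan2(p_y, p_x) ≈ 17.75°.

≈ lat 55°, lon 18°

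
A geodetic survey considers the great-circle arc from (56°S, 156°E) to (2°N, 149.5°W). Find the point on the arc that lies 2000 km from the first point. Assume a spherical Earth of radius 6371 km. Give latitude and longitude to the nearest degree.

≈ (44°S, 178°E)

From cos δ = sin φ₁ sin φ₂ + cos φ₁ cos φ₂ cos Δλ, the central angle is δ ≈ 1.271 rad (72.8°). The total great-circle distance is δ·R ≈ 1.271 × 6371 ≈ 8096 km, so the target fraction is f = 2000/8096 ≈ 0.247.
Interpolate at f ≈ 0.247 with slerp weights a = sin((1−f)δ)/sin δ ≈ 0.856, b = sin(fδ)/sin δ ≈ 0.323.
p = a·p₁ + b·p₂ ≈ (-0.715, 0.031, -0.698); φ = arcsin(p_z) ≈ -44.27°, λ = atan2(p_y, p_x) ≈ 177.55°.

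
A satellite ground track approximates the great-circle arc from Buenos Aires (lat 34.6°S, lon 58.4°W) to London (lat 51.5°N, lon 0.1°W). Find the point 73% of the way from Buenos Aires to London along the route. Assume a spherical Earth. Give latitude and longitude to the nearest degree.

Convert each endpoint to a unit vector on the sphere (x = cos φ cos λ, y = cos φ sin λ, z = sin φ).
The central angle between the endpoints is δ = arccos(p₁·p₂) ≈ 1.747 rad (100.1°).
Interpolate at f = 0.73 with slerp weights a = sin((1−f)δ)/sin δ ≈ 0.461, b = sin(fδ)/sin δ ≈ 0.972.
p = a·p₁ + b·p₂ ≈ (0.804, -0.325, 0.498); φ = arcsin(p_z) ≈ 29.89°, λ = atan2(p_y, p_x) ≈ -21.99°.

≈ lat 30°N, lon 22°W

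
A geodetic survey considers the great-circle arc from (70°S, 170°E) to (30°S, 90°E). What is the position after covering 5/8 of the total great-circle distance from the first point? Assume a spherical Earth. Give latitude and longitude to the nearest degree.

Write both endpoints as unit vectors p₁, p₂ with components (cos φ cos λ, cos φ sin λ, sin φ).
The central angle between the endpoints is δ = arccos(p₁·p₂) ≈ 1.022 rad (58.6°).
Interpolate at f = 5/8 with slerp weights a = sin((1−f)δ)/sin δ ≈ 0.438, b = sin(fδ)/sin δ ≈ 0.699.
p = a·p₁ + b·p₂ ≈ (-0.148, 0.631, -0.761); φ = arcsin(p_z) ≈ -49.58°, λ = atan2(p_y, p_x) ≈ 103.16°.

≈ (50°S, 103°E)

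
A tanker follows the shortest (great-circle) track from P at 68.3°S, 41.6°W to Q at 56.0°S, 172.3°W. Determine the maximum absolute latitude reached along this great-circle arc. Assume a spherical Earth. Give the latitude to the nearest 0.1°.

The great circle lies in the plane with unit normal n̂ = (p₁ × p₂)/|p₁ × p₂|.
Here n̂_z ≈ -0.203; the vertex latitude is φ_max = arccos|n̂_z| ≈ 78.3°.
Check via Clairaut: cos φ_max = |cos φ₁| · sin C = cos(68.3°)·sin(146.7°) ≈ 0.203, again giving ≈ 78.3°.

≈ 78.3°S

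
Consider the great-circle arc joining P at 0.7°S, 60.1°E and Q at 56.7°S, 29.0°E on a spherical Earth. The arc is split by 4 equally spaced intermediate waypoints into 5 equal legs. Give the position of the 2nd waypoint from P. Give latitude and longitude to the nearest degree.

Convert each endpoint to a unit vector on the sphere (x = cos φ cos λ, y = cos φ sin λ, z = sin φ).
The central angle between the endpoints is δ = arccos(p₁·p₂) ≈ 1.070 rad (61.3°).
Interpolate at f = 2/5 with slerp weights a = sin((1−f)δ)/sin δ ≈ 0.683, b = sin(fδ)/sin δ ≈ 0.473.
p = a·p₁ + b·p₂ ≈ (0.567, 0.718, -0.404); φ = arcsin(p_z) ≈ -23.81°, λ = atan2(p_y, p_x) ≈ 51.67°.

≈ 24°S, 52°E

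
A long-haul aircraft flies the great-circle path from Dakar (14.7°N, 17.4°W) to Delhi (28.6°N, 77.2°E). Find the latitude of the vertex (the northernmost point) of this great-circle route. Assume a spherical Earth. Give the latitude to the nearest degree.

The great circle lies in the plane with unit normal n̂ = (p₁ × p₂)/|p₁ × p₂|.
Here n̂_z ≈ +0.848; the vertex latitude is φ_max = arccos|n̂_z| ≈ 32.0°.
Check via Clairaut: cos φ_max = |cos φ₁| · sin C = cos(14.7°)·sin(61.2°) ≈ 0.848, again giving ≈ 32.0°.

≈ 32°N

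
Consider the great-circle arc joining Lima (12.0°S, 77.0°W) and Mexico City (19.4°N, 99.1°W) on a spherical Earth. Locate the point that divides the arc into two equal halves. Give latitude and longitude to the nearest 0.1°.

≈ 3.8°N, 87.8°W

Convert each endpoint to a unit vector on the sphere (x = cos φ cos λ, y = cos φ sin λ, z = sin φ).
The central angle between the endpoints is δ = arccos(p₁·p₂) ≈ 0.667 rad (38.2°).
Interpolate at f = 1/2 with slerp weights a = sin((1−f)δ)/sin δ ≈ 0.529, b = sin(fδ)/sin δ ≈ 0.529.
p = a·p₁ + b·p₂ ≈ (0.037, -0.997, 0.066); φ = arcsin(p_z) ≈ 3.77°, λ = atan2(p_y, p_x) ≈ -87.85°.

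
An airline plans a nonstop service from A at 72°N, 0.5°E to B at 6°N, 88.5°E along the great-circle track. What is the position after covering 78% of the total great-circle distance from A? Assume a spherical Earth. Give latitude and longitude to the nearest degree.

≈ 23°N, 82°E

Write both endpoints as unit vectors p₁, p₂ with components (cos φ cos λ, cos φ sin λ, sin φ).
The central angle between the endpoints is δ = arccos(p₁·p₂) ≈ 1.460 rad (83.7°).
Interpolate at f = 0.78 with slerp weights a = sin((1−f)δ)/sin δ ≈ 0.318, b = sin(fδ)/sin δ ≈ 0.914.
p = a·p₁ + b·p₂ ≈ (0.122, 0.909, 0.398); φ = arcsin(p_z) ≈ 23.43°, λ = atan2(p_y, p_x) ≈ 82.36°.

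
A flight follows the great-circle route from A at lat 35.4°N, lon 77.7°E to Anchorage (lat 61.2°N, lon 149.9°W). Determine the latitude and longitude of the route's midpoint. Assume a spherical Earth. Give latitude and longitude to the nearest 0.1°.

From cos δ = sin φ₁ sin φ₂ + cos φ₁ cos φ₂ cos Δλ, the central angle is δ ≈ 1.326 rad (75.9°).
Interpolate at f = 1/2 with slerp weights a = sin((1−f)δ)/sin δ ≈ 0.634, b = sin(fδ)/sin δ ≈ 0.634.
p = a·p₁ + b·p₂ ≈ (-0.154, 0.352, 0.923); φ = arcsin(p_z) ≈ 67.41°, λ = atan2(p_y, p_x) ≈ 113.67°.

≈ lat 67.4°N, lon 113.7°E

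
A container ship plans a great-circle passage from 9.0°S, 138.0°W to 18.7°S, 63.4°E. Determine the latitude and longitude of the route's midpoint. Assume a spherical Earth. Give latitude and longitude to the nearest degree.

≈ 53°S, 149°E

From cos δ = sin φ₁ sin φ₂ + cos φ₁ cos φ₂ cos Δλ, the central angle is δ ≈ 2.534 rad (145.2°).
Interpolate at f = 1/2 with slerp weights a = sin((1−f)δ)/sin δ ≈ 1.671, b = sin(fδ)/sin δ ≈ 1.671.
p = a·p₁ + b·p₂ ≈ (-0.518, 0.311, -0.797); φ = arcsin(p_z) ≈ -52.85°, λ = atan2(p_y, p_x) ≈ 149.02°.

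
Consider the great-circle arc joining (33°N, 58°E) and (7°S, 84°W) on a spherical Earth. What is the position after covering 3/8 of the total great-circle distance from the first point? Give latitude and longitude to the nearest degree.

≈ (40°N, 6°W)

Write both endpoints as unit vectors p₁, p₂ with components (cos φ cos λ, cos φ sin λ, sin φ).
The central angle between the endpoints is δ = arccos(p₁·p₂) ≈ 2.378 rad (136.2°).
Interpolate at f = 3/8 with slerp weights a = sin((1−f)δ)/sin δ ≈ 1.441, b = sin(fδ)/sin δ ≈ 1.125.
p = a·p₁ + b·p₂ ≈ (0.757, -0.086, 0.648); φ = arcsin(p_z) ≈ 40.36°, λ = atan2(p_y, p_x) ≈ -6.48°.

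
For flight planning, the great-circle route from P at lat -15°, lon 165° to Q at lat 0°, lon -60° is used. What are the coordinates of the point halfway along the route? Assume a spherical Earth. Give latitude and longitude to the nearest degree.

≈ lat -19°, lon -125°

Write both endpoints as unit vectors p₁, p₂ with components (cos φ cos λ, cos φ sin λ, sin φ).
The central angle between the endpoints is δ = arccos(p₁·p₂) ≈ 2.323 rad (133.1°).
Interpolate at f = 1/2 with slerp weights a = sin((1−f)δ)/sin δ ≈ 1.256, b = sin(fδ)/sin δ ≈ 1.256.
p = a·p₁ + b·p₂ ≈ (-0.544, -0.774, -0.325); φ = arcsin(p_z) ≈ -18.97°, λ = atan2(p_y, p_x) ≈ -125.10°.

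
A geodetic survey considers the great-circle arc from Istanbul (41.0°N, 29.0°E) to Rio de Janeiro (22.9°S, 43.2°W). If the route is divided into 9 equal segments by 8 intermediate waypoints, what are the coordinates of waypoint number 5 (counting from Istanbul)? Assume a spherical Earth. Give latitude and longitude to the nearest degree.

From cos δ = sin φ₁ sin φ₂ + cos φ₁ cos φ₂ cos Δλ, the central angle is δ ≈ 1.614 rad (92.5°).
Interpolate at f = 5/9 with slerp weights a = sin((1−f)δ)/sin δ ≈ 0.658, b = sin(fδ)/sin δ ≈ 0.782.
p = a·p₁ + b·p₂ ≈ (0.959, -0.252, 0.127); φ = arcsin(p_z) ≈ 7.32°, λ = atan2(p_y, p_x) ≈ -14.74°.

≈ 7°N, 15°W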